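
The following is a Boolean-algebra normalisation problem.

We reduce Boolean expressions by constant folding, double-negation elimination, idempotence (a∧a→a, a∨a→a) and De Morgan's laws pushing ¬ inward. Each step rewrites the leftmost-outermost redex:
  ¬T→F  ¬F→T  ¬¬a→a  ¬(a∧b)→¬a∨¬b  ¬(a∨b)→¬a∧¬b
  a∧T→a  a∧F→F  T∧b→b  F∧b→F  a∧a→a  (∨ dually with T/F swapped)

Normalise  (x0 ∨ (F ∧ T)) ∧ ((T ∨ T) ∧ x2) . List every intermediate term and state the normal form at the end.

  start: (x0 ∨ (F ∧ T)) ∧ ((T ∨ T) ∧ x2)
  →1  (x0 ∨ F) ∧ ((T ∨ T) ∧ x2)
  →2  x0 ∧ ((T ∨ T) ∧ x2)
  →3  x0 ∧ (T ∧ x2)
  →4  x0 ∧ x2

Answer: normal form = x0 ∧ x2  (in 4 steps)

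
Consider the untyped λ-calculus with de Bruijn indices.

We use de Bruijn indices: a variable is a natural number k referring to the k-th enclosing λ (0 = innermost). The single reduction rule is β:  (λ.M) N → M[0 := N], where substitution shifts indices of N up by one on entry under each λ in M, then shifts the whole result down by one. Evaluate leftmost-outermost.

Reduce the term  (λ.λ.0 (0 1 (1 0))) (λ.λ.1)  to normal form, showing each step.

  start: (λ.λ.0 (0 1 (1 0))) (λ.λ.1)
  →1  λ.0 (0 (λ.λ.1) ((λ.λ.1) 0))
  →2  λ.0 (0 (λ.λ.1) (λ.1))

Answer: normal form = λ.0 (0 (λ.λ.1) (λ.1))  (in 2 steps)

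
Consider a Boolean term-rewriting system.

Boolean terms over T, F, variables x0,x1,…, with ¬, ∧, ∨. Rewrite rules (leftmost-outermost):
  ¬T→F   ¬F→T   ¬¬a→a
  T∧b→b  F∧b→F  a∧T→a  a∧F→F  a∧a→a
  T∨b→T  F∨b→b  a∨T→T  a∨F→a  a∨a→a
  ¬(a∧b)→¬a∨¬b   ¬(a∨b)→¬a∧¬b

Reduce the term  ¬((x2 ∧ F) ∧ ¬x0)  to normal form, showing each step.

Answer: normal form = T  (in 5 steps)

Working:
  start: ¬((x2 ∧ F) ∧ ¬x0)
  →1  ¬(x2 ∧ F) ∨ ¬¬x0
  →2  (¬x2 ∨ ¬F) ∨ ¬¬x0
  →3  (¬x2 ∨ T) ∨ ¬¬x0
  →4  T ∨ ¬¬x0
  →5  T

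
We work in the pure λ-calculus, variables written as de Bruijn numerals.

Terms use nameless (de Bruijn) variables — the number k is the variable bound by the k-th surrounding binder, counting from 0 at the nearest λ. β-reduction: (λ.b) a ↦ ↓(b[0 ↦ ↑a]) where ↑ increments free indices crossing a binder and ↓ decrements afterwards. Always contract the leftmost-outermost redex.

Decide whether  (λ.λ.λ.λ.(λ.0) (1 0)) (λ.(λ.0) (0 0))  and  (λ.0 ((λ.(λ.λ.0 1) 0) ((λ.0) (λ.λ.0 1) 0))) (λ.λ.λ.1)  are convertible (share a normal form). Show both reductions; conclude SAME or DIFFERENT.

Answer: DIFFERENT — A ⇓ λ.λ.λ.1 0, B ⇓ λ.λ.1

Working:
Term A:
  start: (λ.λ.λ.λ.(λ.0) (1 0)) (λ.(λ.0) (0 0))
  [1] λ.λ.λ.(λ.0) (1 0)
  [2] λ.λ.λ.1 0

Term B:
  start: (λ.0 ((λ.(λ.λ.0 1) 0) ((λ.0) (λ.λ.0 1) 0))) (λ.λ.λ.1)
  [1] (λ.λ.λ.1) ((λ.(λ.λ.0 1) 0) ((λ.0) (λ.λ.0 1) (λ.λ.λ.1)))
  [2] λ.λ.1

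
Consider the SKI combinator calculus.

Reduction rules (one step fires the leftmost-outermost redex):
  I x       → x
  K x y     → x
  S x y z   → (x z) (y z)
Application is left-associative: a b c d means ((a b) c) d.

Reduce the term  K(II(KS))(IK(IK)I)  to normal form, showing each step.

Answer: normal form = KS  (in 3 steps)

Working:
  start: K(II(KS))(IK(IK)I)
  →1  II(KS)
  →2  I(KS)
  →3  KS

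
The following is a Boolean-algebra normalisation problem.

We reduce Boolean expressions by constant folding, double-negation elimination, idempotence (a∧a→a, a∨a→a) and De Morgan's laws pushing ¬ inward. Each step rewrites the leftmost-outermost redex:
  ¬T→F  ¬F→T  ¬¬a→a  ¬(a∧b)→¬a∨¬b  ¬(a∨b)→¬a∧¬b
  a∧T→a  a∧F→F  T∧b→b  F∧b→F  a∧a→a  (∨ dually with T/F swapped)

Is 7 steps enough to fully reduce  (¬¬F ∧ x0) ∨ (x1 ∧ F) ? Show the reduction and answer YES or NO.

Answer: YES — reaches normal form F in 4 ≤ 7 steps

Derivation:
  start: (¬¬F ∧ x0) ∨ (x1 ∧ F)
  step 1: (F ∧ x0) ∨ (x1 ∧ F)
  step 2: F ∨ (x1 ∧ F)
  step 3: x1 ∧ F
  step 4: F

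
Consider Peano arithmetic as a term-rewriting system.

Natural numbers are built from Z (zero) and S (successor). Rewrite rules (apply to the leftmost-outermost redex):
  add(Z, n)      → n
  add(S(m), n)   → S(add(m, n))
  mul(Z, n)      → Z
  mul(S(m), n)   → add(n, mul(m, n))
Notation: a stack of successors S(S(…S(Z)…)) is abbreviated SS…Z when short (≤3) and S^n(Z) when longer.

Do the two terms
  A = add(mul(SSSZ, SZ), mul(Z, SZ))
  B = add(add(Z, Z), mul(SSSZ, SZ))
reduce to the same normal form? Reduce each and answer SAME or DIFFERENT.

Answer: SAME — A ⇓ SSSZ, B ⇓ SSSZ

Working:
Term A:
  start: add(mul(SSSZ, SZ), mul(Z, SZ))
  →1  add(add(SZ, mul(SSZ, SZ)), mul(Z, SZ))
  →2  add(S(add(Z, mul(SSZ, SZ))), mul(Z, SZ))
  →3  S(add(add(Z, mul(SSZ, SZ)), mul(Z, SZ)))
  →4  S(add(mul(SSZ, SZ), mul(Z, SZ)))
  →5  S(add(add(SZ, mul(SZ, SZ)), mul(Z, SZ)))
  →6  S(add(S(add(Z, mul(SZ, SZ))), mul(Z, SZ)))
  →7  S(S(add(add(Z, mul(SZ, SZ)), mul(Z, SZ))))
  →8  S(S(add(mul(SZ, SZ), mul(Z, SZ))))
  →9  S(S(add(add(SZ, mul(Z, SZ)), mul(Z, SZ))))
  →10  S(S(add(S(add(Z, mul(Z, SZ))), mul(Z, SZ))))
  →11  S(S(S(add(add(Z, mul(Z, SZ)), mul(Z, SZ)))))
  →12  S(S(S(add(mul(Z, SZ), mul(Z, SZ)))))
  →13  S(S(S(add(Z, mul(Z, SZ)))))
  →14  S(S(S(mul(Z, SZ))))
  →15  SSSZ

Term B:
  start: add(add(Z, Z), mul(SSSZ, SZ))
  →1  add(Z, mul(SSSZ, SZ))
  →2  mul(SSSZ, SZ)
  →3  add(SZ, mul(SSZ, SZ))
  →4  S(add(Z, mul(SSZ, SZ)))
  →5  S(mul(SSZ, SZ))
  →6  S(add(SZ, mul(SZ, SZ)))
  →7  S(S(add(Z, mul(SZ, SZ))))
  →8  S(S(mul(SZ, SZ)))
  →9  S(S(add(SZ, mul(Z, SZ))))
  →10  S(S(S(add(Z, mul(Z, SZ)))))
  →11  S(S(S(mul(Z, SZ))))
  →12  SSSZ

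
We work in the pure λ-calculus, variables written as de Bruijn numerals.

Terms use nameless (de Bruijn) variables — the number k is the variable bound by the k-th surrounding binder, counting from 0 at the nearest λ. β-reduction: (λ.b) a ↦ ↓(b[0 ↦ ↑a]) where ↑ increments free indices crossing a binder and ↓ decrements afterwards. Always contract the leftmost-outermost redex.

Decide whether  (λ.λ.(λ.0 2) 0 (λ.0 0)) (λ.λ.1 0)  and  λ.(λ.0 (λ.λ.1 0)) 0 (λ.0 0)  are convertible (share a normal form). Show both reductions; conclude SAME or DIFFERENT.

Term A:
  start: (λ.λ.(λ.0 2) 0 (λ.0 0)) (λ.λ.1 0)
  →1  λ.(λ.0 (λ.λ.1 0)) 0 (λ.0 0)
  →2  λ.0 (λ.λ.1 0) (λ.0 0)

Term B:
  start: λ.(λ.0 (λ.λ.1 0)) 0 (λ.0 0)
  →1  λ.0 (λ.λ.1 0) (λ.0 0)

Answer: SAME — A ⇓ λ.0 (λ.λ.1 0) (λ.0 0), B ⇓ λ.0 (λ.λ.1 0) (λ.0 0)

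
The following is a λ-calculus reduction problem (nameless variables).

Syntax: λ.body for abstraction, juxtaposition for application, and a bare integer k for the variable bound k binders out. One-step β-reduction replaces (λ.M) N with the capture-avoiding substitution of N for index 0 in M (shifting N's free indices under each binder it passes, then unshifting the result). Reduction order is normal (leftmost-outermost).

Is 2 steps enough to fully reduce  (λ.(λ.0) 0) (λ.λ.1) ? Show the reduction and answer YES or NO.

  start: (λ.(λ.0) 0) (λ.λ.1)
  step 1: (λ.0) (λ.λ.1)
  step 2: λ.λ.1

Answer: YES — reaches normal form λ.λ.1 in 2 ≤ 2 steps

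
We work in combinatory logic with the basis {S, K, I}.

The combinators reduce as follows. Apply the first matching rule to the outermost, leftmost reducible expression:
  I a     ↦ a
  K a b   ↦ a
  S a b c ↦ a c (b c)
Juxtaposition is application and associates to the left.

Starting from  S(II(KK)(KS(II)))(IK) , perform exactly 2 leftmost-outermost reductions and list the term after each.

Answer: after 2 steps: S(KK(KS(II)))(IK)

Reduction:
  start: S(II(KK)(KS(II)))(IK)
  [1] S(I(KK)(KS(II)))(IK)
  [2] S(KK(KS(II)))(IK)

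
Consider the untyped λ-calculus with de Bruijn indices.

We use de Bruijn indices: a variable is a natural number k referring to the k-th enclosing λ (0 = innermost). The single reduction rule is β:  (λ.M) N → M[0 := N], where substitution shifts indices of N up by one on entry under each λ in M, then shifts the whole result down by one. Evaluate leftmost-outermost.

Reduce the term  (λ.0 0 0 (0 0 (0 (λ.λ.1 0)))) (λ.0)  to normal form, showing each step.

Answer: normal form = λ.λ.1 0  (in 7 steps)

Derivation:
  start: (λ.0 0 0 (0 0 (0 (λ.λ.1 0)))) (λ.0)
  [1] (λ.0) (λ.0) (λ.0) ((λ.0) (λ.0) ((λ.0) (λ.λ.1 0)))
  [2] (λ.0) (λ.0) ((λ.0) (λ.0) ((λ.0) (λ.λ.1 0)))
  [3] (λ.0) ((λ.0) (λ.0) ((λ.0) (λ.λ.1 0)))
  [4] (λ.0) (λ.0) ((λ.0) (λ.λ.1 0))
  [5] (λ.0) ((λ.0) (λ.λ.1 0))
  [6] (λ.0) (λ.λ.1 0)
  [7] λ.λ.1 0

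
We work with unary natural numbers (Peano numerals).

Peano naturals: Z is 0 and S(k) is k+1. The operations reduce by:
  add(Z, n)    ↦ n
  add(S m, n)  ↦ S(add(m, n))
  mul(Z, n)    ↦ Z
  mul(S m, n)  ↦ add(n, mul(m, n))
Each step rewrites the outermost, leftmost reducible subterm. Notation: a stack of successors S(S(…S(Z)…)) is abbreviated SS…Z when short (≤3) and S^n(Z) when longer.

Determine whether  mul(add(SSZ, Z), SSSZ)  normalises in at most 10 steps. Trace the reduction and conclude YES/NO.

Answer: NO — after 10 steps the term is S(S(S(S(S(add(SZ, mul(add(Z, Z), SSSZ))))))), not yet normal

Derivation:
  start: mul(add(SSZ, Z), SSSZ)
  →1  mul(S(add(SZ, Z)), SSSZ)
  →2  add(SSSZ, mul(add(SZ, Z), SSSZ))
  →3  S(add(SSZ, mul(add(SZ, Z), SSSZ)))
  →4  S(S(add(SZ, mul(add(SZ, Z), SSSZ))))
  →5  S(S(S(add(Z, mul(add(SZ, Z), SSSZ)))))
  →6  S(S(S(mul(add(SZ, Z), SSSZ))))
  →7  S(S(S(mul(S(add(Z, Z)), SSSZ))))
  →8  S(S(S(add(SSSZ, mul(add(Z, Z), SSSZ)))))
  →9  S(S(S(S(add(SSZ, mul(add(Z, Z), SSSZ))))))
  →10  S(S(S(S(S(add(SZ, mul(add(Z, Z), SSSZ)))))))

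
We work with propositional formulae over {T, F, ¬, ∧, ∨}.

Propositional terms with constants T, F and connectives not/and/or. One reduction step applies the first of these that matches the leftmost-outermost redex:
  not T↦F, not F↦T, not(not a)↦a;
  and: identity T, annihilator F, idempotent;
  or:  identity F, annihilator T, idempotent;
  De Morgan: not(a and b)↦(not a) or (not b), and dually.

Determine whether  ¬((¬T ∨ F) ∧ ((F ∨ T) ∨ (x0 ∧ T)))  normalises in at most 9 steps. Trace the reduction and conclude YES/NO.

Answer: YES — reaches normal form T in 6 ≤ 9 steps

Working:
  start: ¬((¬T ∨ F) ∧ ((F ∨ T) ∨ (x0 ∧ T)))
  step 1: ¬(¬T ∨ F) ∨ ¬((F ∨ T) ∨ (x0 ∧ T))
  step 2: (¬¬T ∧ ¬F) ∨ ¬((F ∨ T) ∨ (x0 ∧ T))
  step 3: (T ∧ ¬F) ∨ ¬((F ∨ T) ∨ (x0 ∧ T))
  step 4: ¬F ∨ ¬((F ∨ T) ∨ (x0 ∧ T))
  step 5: T ∨ ¬((F ∨ T) ∨ (x0 ∧ T))
  step 6: T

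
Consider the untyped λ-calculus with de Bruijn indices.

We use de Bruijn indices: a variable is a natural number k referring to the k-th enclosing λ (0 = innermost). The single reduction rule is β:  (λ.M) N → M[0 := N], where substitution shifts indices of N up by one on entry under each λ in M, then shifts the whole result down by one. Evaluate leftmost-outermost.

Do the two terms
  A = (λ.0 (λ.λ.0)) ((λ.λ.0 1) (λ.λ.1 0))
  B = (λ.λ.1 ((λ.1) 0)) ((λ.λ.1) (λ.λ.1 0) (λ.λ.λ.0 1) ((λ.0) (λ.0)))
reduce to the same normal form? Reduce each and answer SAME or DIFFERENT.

Answer: SAME — A ⇓ λ.0, B ⇓ λ.0

Working:
Term A:
  start: (λ.0 (λ.λ.0)) ((λ.λ.0 1) (λ.λ.1 0))
  →1  (λ.λ.0 1) (λ.λ.1 0) (λ.λ.0)
  →2  (λ.0 (λ.λ.1 0)) (λ.λ.0)
  →3  (λ.λ.0) (λ.λ.1 0)
  →4  λ.0

Term B:
  start: (λ.λ.1 ((λ.1) 0)) ((λ.λ.1) (λ.λ.1 0) (λ.λ.λ.0 1) ((λ.0) (λ.0)))
  →1  λ.(λ.λ.1) (λ.λ.1 0) (λ.λ.λ.0 1) ((λ.0) (λ.0)) ((λ.1) 0)
  →2  λ.(λ.λ.λ.1 0) (λ.λ.λ.0 1) ((λ.0) (λ.0)) ((λ.1) 0)
  →3  λ.(λ.λ.1 0) ((λ.0) (λ.0)) ((λ.1) 0)
  →4  λ.(λ.(λ.0) (λ.0) 0) ((λ.1) 0)
  →5  λ.(λ.0) (λ.0) ((λ.1) 0)
  →6  λ.(λ.0) ((λ.1) 0)
  →7  λ.(λ.1) 0
  →8  λ.0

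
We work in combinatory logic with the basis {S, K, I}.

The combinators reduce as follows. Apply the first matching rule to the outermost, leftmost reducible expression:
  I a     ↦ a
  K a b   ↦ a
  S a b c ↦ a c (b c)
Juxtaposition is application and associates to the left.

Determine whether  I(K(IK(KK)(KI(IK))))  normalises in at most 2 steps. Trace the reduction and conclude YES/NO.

Answer: NO — after 2 steps the term is K(K(KK)(KI(IK))), not yet normal

Reduction:
  start: I(K(IK(KK)(KI(IK))))
  [1] K(IK(KK)(KI(IK)))
  [2] K(K(KK)(KI(IK)))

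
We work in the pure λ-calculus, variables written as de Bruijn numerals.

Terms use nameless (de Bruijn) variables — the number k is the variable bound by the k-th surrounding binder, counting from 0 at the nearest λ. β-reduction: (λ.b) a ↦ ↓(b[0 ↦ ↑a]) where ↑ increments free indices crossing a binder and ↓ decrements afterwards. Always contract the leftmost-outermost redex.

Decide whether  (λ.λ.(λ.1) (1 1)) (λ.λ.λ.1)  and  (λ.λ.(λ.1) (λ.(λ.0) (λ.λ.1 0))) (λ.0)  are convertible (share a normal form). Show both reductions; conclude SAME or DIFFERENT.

Answer: SAME — A ⇓ λ.0, B ⇓ λ.0

Derivation:
Term A:
  start: (λ.λ.(λ.1) (1 1)) (λ.λ.λ.1)
  [1] λ.(λ.1) ((λ.λ.λ.1) (λ.λ.λ.1))
  [2] λ.0

Term B:
  start: (λ.λ.(λ.1) (λ.(λ.0) (λ.λ.1 0))) (λ.0)
  [1] λ.(λ.1) (λ.(λ.0) (λ.λ.1 0))
  [2] λ.0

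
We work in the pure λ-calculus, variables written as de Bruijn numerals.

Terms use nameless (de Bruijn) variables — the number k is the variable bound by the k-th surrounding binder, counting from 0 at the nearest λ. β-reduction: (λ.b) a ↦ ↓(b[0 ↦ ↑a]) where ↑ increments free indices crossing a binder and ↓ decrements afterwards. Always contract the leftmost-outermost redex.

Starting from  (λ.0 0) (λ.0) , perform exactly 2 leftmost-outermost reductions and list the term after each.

Answer: after 2 steps: λ.0

Reduction:
  start: (λ.0 0) (λ.0)
  [1] (λ.0) (λ.0)
  [2] λ.0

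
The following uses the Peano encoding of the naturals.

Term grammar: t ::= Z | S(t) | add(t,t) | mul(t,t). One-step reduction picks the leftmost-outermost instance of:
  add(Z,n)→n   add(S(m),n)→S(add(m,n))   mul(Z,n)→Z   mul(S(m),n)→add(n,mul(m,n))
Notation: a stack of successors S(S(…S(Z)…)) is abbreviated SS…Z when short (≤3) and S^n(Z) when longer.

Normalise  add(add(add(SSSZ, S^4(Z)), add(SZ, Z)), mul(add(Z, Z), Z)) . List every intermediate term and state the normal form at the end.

Answer: normal form = S^8(Z)  (in 25 steps)

Reduction:
  start: add(add(add(SSSZ, S^4(Z)), add(SZ, Z)), mul(add(Z, Z), Z))
  →1  add(add(S(add(SSZ, S^4(Z))), add(SZ, Z)), mul(add(Z, Z), Z))
  →2  add(S(add(add(SSZ, S^4(Z)), add(SZ, Z))), mul(add(Z, Z), Z))
  →3  S(add(add(add(SSZ, S^4(Z)), add(SZ, Z)), mul(add(Z, Z), Z)))
  →4  S(add(add(S(add(SZ, S^4(Z))), add(SZ, Z)), mul(add(Z, Z), Z)))
  →5  S(add(S(add(add(SZ, S^4(Z)), add(SZ, Z))), mul(add(Z, Z), Z)))
  →6  S(S(add(add(add(SZ, S^4(Z)), add(SZ, Z)), mul(add(Z, Z), Z))))
  →7  S(S(add(add(S(add(Z, S^4(Z))), add(SZ, Z)), mul(add(Z, Z), Z))))
  →8  S(S(add(S(add(add(Z, S^4(Z)), add(SZ, Z))), mul(add(Z, Z), Z))))
  →9  S(S(S(add(add(add(Z, S^4(Z)), add(SZ, Z)), mul(add(Z, Z), Z)))))
  →10  S(S(S(add(add(S^4(Z), add(SZ, Z)), mul(add(Z, Z), Z)))))
  →11  S(S(S(add(S(add(SSSZ, add(SZ, Z))), mul(add(Z, Z), Z)))))
  →12  S(S(S(S(add(add(SSSZ, add(SZ, Z)), mul(add(Z, Z), Z))))))
  →13  S(S(S(S(add(S(add(SSZ, add(SZ, Z))), mul(add(Z, Z), Z))))))
  →14  S(S(S(S(S(add(add(SSZ, add(SZ, Z)), mul(add(Z, Z), Z)))))))
  →15  S(S(S(S(S(add(S(add(SZ, add(SZ, Z))), mul(add(Z, Z), Z)))))))
  →16  S(S(S(S(S(S(add(add(SZ, add(SZ, Z)), mul(add(Z, Z), Z))))))))
  →17  S(S(S(S(S(S(add(S(add(Z, add(SZ, Z))), mul(add(Z, Z), Z))))))))
  →18  S(S(S(S(S(S(S(add(add(Z, add(SZ, Z)), mul(add(Z, Z), Z)))))))))
  →19  S(S(S(S(S(S(S(add(add(SZ, Z), mul(add(Z, Z), Z)))))))))
  →20  S(S(S(S(S(S(S(add(S(add(Z, Z)), mul(add(Z, Z), Z)))))))))
  →21  S(S(S(S(S(S(S(S(add(add(Z, Z), mul(add(Z, Z), Z))))))))))
  →22  S(S(S(S(S(S(S(S(add(Z, mul(add(Z, Z), Z))))))))))
  →23  S(S(S(S(S(S(S(S(mul(add(Z, Z), Z)))))))))
  →24  S(S(S(S(S(S(S(S(mul(Z, Z)))))))))
  →25  S^8(Z)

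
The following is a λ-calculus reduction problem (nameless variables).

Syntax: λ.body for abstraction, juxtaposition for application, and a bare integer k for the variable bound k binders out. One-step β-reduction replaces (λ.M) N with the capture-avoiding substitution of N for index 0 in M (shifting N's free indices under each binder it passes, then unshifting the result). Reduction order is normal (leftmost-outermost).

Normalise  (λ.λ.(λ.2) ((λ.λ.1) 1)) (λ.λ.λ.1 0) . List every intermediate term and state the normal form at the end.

  start: (λ.λ.(λ.2) ((λ.λ.1) 1)) (λ.λ.λ.1 0)
  step 1: λ.(λ.λ.λ.λ.1 0) ((λ.λ.1) (λ.λ.λ.1 0))
  step 2: λ.λ.λ.λ.1 0

Answer: normal form = λ.λ.λ.λ.1 0  (in 2 steps)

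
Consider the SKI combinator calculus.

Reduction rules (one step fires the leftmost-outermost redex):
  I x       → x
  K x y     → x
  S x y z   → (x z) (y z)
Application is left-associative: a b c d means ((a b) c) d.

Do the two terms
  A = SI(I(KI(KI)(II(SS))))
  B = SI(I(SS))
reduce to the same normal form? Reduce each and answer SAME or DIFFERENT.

Answer: SAME — A ⇓ SI(SS), B ⇓ SI(SS)

Working:
Term A:
  start: SI(I(KI(KI)(II(SS))))
  step 1: SI(KI(KI)(II(SS)))
  step 2: SI(I(II(SS)))
  step 3: SI(II(SS))
  step 4: SI(I(SS))
  step 5: SI(SS)

Term B:
  start: SI(I(SS))
  step 1: SI(SS)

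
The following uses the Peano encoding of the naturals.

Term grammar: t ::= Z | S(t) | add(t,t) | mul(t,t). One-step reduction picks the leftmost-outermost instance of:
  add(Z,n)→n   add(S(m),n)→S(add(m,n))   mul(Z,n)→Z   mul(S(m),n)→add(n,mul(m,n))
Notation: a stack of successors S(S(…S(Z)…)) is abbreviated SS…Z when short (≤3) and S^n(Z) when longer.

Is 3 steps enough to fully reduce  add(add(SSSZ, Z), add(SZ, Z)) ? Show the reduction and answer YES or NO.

Answer: NO — after 3 steps the term is S(add(S(add(SZ, Z)), add(SZ, Z))), not yet normal

Working:
  start: add(add(SSSZ, Z), add(SZ, Z))
  →1  add(S(add(SSZ, Z)), add(SZ, Z))
  →2  S(add(add(SSZ, Z), add(SZ, Z)))
  →3  S(add(S(add(SZ, Z)), add(SZ, Z)))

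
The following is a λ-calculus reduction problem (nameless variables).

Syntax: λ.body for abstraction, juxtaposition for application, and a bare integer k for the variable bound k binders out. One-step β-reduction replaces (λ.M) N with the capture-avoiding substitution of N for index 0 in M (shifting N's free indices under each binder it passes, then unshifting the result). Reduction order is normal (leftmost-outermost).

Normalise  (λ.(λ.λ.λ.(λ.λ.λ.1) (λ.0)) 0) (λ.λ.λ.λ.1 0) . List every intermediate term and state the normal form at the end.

  start: (λ.(λ.λ.λ.(λ.λ.λ.1) (λ.0)) 0) (λ.λ.λ.λ.1 0)
  step 1: (λ.λ.λ.(λ.λ.λ.1) (λ.0)) (λ.λ.λ.λ.1 0)
  step 2: λ.λ.(λ.λ.λ.1) (λ.0)
  step 3: λ.λ.λ.λ.1

Answer: normal form = λ.λ.λ.λ.1  (in 3 steps)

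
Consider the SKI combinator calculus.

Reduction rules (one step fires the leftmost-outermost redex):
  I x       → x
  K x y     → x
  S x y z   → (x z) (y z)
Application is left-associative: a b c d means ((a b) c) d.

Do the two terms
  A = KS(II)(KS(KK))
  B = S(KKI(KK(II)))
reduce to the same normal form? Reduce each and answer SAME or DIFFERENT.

Answer: DIFFERENT — A ⇓ SS, B ⇓ S(KK)

Working:
Term A:
  start: KS(II)(KS(KK))
  →1  S(KS(KK))
  →2  SS

Term B:
  start: S(KKI(KK(II)))
  →1  S(K(KK(II)))
  →2  S(KK)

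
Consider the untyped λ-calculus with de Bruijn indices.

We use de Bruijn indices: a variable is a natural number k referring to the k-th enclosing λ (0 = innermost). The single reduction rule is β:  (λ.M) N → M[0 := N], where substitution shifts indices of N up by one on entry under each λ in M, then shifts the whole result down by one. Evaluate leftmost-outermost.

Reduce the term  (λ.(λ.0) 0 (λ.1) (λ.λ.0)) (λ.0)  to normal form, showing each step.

  start: (λ.(λ.0) 0 (λ.1) (λ.λ.0)) (λ.0)
  →1  (λ.0) (λ.0) (λ.λ.0) (λ.λ.0)
  →2  (λ.0) (λ.λ.0) (λ.λ.0)
  →3  (λ.λ.0) (λ.λ.0)
  →4  λ.0

Answer: normal form = λ.0  (in 4 steps)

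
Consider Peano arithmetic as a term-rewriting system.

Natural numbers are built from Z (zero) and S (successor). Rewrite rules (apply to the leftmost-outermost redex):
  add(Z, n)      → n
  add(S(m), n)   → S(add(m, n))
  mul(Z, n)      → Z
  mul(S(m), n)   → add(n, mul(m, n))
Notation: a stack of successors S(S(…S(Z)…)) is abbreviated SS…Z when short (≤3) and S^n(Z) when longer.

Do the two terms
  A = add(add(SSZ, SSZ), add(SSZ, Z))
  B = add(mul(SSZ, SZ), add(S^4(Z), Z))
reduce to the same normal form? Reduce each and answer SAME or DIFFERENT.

Term A:
  start: add(add(SSZ, SSZ), add(SSZ, Z))
  [1] add(S(add(SZ, SSZ)), add(SSZ, Z))
  [2] S(add(add(SZ, SSZ), add(SSZ, Z)))
  [3] S(add(S(add(Z, SSZ)), add(SSZ, Z)))
  [4] S(S(add(add(Z, SSZ), add(SSZ, Z))))
  [5] S(S(add(SSZ, add(SSZ, Z))))
  [6] S(S(S(add(SZ, add(SSZ, Z)))))
  [7] S(S(S(S(add(Z, add(SSZ, Z))))))
  [8] S(S(S(S(add(SSZ, Z)))))
  [9] S(S(S(S(S(add(SZ, Z))))))
  [10] S(S(S(S(S(S(add(Z, Z)))))))
  [11] S^6(Z)

Term B:
  start: add(mul(SSZ, SZ), add(S^4(Z), Z))
  [1] add(add(SZ, mul(SZ, SZ)), add(S^4(Z), Z))
  [2] add(S(add(Z, mul(SZ, SZ))), add(S^4(Z), Z))
  [3] S(add(add(Z, mul(SZ, SZ)), add(S^4(Z), Z)))
  [4] S(add(mul(SZ, SZ), add(S^4(Z), Z)))
  [5] S(add(add(SZ, mul(Z, SZ)), add(S^4(Z), Z)))
  [6] S(add(S(add(Z, mul(Z, SZ))), add(S^4(Z), Z)))
  [7] S(S(add(add(Z, mul(Z, SZ)), add(S^4(Z), Z))))
  [8] S(S(add(mul(Z, SZ), add(S^4(Z), Z))))
  [9] S(S(add(Z, add(S^4(Z), Z))))
  [10] S(S(add(S^4(Z), Z)))
  [11] S(S(S(add(SSSZ, Z))))
  [12] S(S(S(S(add(SSZ, Z)))))
  [13] S(S(S(S(S(add(SZ, Z))))))
  [14] S(S(S(S(S(S(add(Z, Z)))))))
  [15] S^6(Z)

Answer: SAME — A ⇓ S^6(Z), B ⇓ S^6(Z)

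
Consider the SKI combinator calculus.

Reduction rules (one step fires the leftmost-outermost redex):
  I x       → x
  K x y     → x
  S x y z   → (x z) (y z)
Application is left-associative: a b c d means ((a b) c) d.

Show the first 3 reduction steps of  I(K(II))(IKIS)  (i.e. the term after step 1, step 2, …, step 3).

Answer: after 3 steps: I

Reduction:
  start: I(K(II))(IKIS)
  step 1: K(II)(IKIS)
  step 2: II
  step 3: I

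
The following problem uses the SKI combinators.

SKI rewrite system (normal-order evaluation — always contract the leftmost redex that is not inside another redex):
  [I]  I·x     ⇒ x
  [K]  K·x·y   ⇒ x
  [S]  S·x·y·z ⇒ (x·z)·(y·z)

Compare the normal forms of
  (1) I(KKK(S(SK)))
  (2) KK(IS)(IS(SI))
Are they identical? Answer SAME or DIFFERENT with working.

Answer: DIFFERENT — A ⇓ K(S(SK)), B ⇓ K(S(SI))

Working:
Term A:
  start: I(KKK(S(SK)))
  →1  KKK(S(SK))
  →2  K(S(SK))

Term B:
  start: KK(IS)(IS(SI))
  →1  K(IS(SI))
  →2  K(S(SI))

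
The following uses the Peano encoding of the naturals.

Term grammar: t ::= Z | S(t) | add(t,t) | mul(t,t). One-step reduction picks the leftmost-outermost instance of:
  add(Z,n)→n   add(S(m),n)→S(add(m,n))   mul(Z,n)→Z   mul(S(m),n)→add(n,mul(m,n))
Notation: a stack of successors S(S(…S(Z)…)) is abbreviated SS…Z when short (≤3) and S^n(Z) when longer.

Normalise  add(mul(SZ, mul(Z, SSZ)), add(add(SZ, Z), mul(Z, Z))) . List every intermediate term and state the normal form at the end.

  start: add(mul(SZ, mul(Z, SSZ)), add(add(SZ, Z), mul(Z, Z)))
  [1] add(add(mul(Z, SSZ), mul(Z, mul(Z, SSZ))), add(add(SZ, Z), mul(Z, Z)))
  [2] add(add(Z, mul(Z, mul(Z, SSZ))), add(add(SZ, Z), mul(Z, Z)))
  [3] add(mul(Z, mul(Z, SSZ)), add(add(SZ, Z), mul(Z, Z)))
  [4] add(Z, add(add(SZ, Z), mul(Z, Z)))
  [5] add(add(SZ, Z), mul(Z, Z))
  [6] add(S(add(Z, Z)), mul(Z, Z))
  [7] S(add(add(Z, Z), mul(Z, Z)))
  [8] S(add(Z, mul(Z, Z)))
  [9] S(mul(Z, Z))
  [10] SZ

Answer: normal form = SZ  (in 10 steps)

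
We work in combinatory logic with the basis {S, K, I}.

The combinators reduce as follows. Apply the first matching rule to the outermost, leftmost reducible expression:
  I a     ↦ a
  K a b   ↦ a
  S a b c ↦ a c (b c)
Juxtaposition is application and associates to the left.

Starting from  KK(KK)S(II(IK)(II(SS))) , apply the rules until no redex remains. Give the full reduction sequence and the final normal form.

  start: KK(KK)S(II(IK)(II(SS)))
  →1  KS(II(IK)(II(SS)))
  →2  S

Answer: normal form = S  (in 2 steps)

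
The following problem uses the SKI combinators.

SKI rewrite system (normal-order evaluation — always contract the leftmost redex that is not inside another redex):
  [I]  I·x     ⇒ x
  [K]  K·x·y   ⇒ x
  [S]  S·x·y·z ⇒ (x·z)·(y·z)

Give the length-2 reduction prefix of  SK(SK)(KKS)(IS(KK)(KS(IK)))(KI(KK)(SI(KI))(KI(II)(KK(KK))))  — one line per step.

Answer: after 2 steps: KKS(IS(KK)(KS(IK)))(KI(KK)(SI(KI))(KI(II)(KK(KK))))

Working:
  start: SK(SK)(KKS)(IS(KK)(KS(IK)))(KI(KK)(SI(KI))(KI(II)(KK(KK))))
  →1  K(KKS)(SK(KKS))(IS(KK)(KS(IK)))(KI(KK)(SI(KI))(KI(II)(KK(KK))))
  →2  KKS(IS(KK)(KS(IK)))(KI(KK)(SI(KI))(KI(II)(KK(KK))))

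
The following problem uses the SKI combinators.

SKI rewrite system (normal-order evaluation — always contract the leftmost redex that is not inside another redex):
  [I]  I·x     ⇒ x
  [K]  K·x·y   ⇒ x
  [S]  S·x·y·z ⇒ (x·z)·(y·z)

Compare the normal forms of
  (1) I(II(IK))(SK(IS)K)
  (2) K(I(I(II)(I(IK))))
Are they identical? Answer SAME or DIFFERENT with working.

Answer: SAME — A ⇓ KK, B ⇓ KK

Reduction:
Term A:
  start: I(II(IK))(SK(IS)K)
  [1] II(IK)(SK(IS)K)
  [2] I(IK)(SK(IS)K)
  [3] IK(SK(IS)K)
  [4] K(SK(IS)K)
  [5] K(KK(ISK))
  [6] KK

Term B:
  start: K(I(I(II)(I(IK))))
  [1] K(I(II)(I(IK)))
  [2] K(II(I(IK)))
  [3] K(I(I(IK)))
  [4] K(I(IK))
  [5] K(IK)
  [6] KK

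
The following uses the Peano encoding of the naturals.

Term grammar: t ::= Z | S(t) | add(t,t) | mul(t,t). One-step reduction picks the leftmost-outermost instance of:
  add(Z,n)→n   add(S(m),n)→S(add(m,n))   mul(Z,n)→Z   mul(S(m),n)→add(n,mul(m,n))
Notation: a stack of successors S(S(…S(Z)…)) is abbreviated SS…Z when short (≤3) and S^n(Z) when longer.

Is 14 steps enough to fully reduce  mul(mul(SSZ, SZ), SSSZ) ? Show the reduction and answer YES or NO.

Answer: NO — after 14 steps the term is S(S(S(S(S(S(add(Z, mul(add(Z, mul(Z, SZ)), SSSZ)))))))), not yet normal

Working:
  start: mul(mul(SSZ, SZ), SSSZ)
  →1  mul(add(SZ, mul(SZ, SZ)), SSSZ)
  →2  mul(S(add(Z, mul(SZ, SZ))), SSSZ)
  →3  add(SSSZ, mul(add(Z, mul(SZ, SZ)), SSSZ))
  →4  S(add(SSZ, mul(add(Z, mul(SZ, SZ)), SSSZ)))
  →5  S(S(add(SZ, mul(add(Z, mul(SZ, SZ)), SSSZ))))
  →6  S(S(S(add(Z, mul(add(Z, mul(SZ, SZ)), SSSZ)))))
  →7  S(S(S(mul(add(Z, mul(SZ, SZ)), SSSZ))))
  →8  S(S(S(mul(mul(SZ, SZ), SSSZ))))
  →9  S(S(S(mul(add(SZ, mul(Z, SZ)), SSSZ))))
  →10  S(S(S(mul(S(add(Z, mul(Z, SZ))), SSSZ))))
  →11  S(S(S(add(SSSZ, mul(add(Z, mul(Z, SZ)), SSSZ)))))
  →12  S(S(S(S(add(SSZ, mul(add(Z, mul(Z, SZ)), SSSZ))))))
  →13  S(S(S(S(S(add(SZ, mul(add(Z, mul(Z, SZ)), SSSZ)))))))
  →14  S(S(S(S(S(S(add(Z, mul(add(Z, mul(Z, SZ)), SSSZ))))))))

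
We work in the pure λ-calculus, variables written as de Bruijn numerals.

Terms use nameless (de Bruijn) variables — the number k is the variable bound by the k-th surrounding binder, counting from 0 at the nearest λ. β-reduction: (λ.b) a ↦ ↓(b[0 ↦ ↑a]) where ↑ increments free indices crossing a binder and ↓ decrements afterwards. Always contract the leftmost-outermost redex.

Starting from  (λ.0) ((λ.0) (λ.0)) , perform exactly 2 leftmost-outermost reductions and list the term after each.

  start: (λ.0) ((λ.0) (λ.0))
  [1] (λ.0) (λ.0)
  [2] λ.0

Answer: after 2 steps: λ.0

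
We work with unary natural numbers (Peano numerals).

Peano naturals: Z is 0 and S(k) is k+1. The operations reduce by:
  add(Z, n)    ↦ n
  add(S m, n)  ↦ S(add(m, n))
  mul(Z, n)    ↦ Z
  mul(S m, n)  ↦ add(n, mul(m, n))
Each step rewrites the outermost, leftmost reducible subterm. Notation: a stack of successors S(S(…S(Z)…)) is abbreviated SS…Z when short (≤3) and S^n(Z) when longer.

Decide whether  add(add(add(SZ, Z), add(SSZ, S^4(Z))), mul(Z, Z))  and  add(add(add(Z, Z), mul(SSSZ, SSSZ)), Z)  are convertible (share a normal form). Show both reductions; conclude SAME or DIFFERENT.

Answer: DIFFERENT — A ⇓ S^7(Z), B ⇓ S^9(Z)

Derivation:
Term A:
  start: add(add(add(SZ, Z), add(SSZ, S^4(Z))), mul(Z, Z))
  →1  add(add(S(add(Z, Z)), add(SSZ, S^4(Z))), mul(Z, Z))
  →2  add(S(add(add(Z, Z), add(SSZ, S^4(Z)))), mul(Z, Z))
  →3  S(add(add(add(Z, Z), add(SSZ, S^4(Z))), mul(Z, Z)))
  →4  S(add(add(Z, add(SSZ, S^4(Z))), mul(Z, Z)))
  →5  S(add(add(SSZ, S^4(Z)), mul(Z, Z)))
  →6  S(add(S(add(SZ, S^4(Z))), mul(Z, Z)))
  →7  S(S(add(add(SZ, S^4(Z)), mul(Z, Z))))
  →8  S(S(add(S(add(Z, S^4(Z))), mul(Z, Z))))
  →9  S(S(S(add(add(Z, S^4(Z)), mul(Z, Z)))))
  →10  S(S(S(add(S^4(Z), mul(Z, Z)))))
  →11  S(S(S(S(add(SSSZ, mul(Z, Z))))))
  →12  S(S(S(S(S(add(SSZ, mul(Z, Z)))))))
  →13  S(S(S(S(S(S(add(SZ, mul(Z, Z))))))))
  →14  S(S(S(S(S(S(S(add(Z, mul(Z, Z)))))))))
  →15  S(S(S(S(S(S(S(mul(Z, Z))))))))
  →16  S^7(Z)

Term B:
  start: add(add(add(Z, Z), mul(SSSZ, SSSZ)), Z)
  →1  add(add(Z, mul(SSSZ, SSSZ)), Z)
  →2  add(mul(SSSZ, SSSZ), Z)
  →3  add(add(SSSZ, mul(SSZ, SSSZ)), Z)
  →4  add(S(add(SSZ, mul(SSZ, SSSZ))), Z)
  →5  S(add(add(SSZ, mul(SSZ, SSSZ)), Z))
  →6  S(add(S(add(SZ, mul(SSZ, SSSZ))), Z))
  →7  S(S(add(add(SZ, mul(SSZ, SSSZ)), Z)))
  →8  S(S(add(S(add(Z, mul(SSZ, SSSZ))), Z)))
  →9  S(S(S(add(add(Z, mul(SSZ, SSSZ)), Z))))
  →10  S(S(S(add(mul(SSZ, SSSZ), Z))))
  →11  S(S(S(add(add(SSSZ, mul(SZ, SSSZ)), Z))))
  →12  S(S(S(add(S(add(SSZ, mul(SZ, SSSZ))), Z))))
  →13  S(S(S(S(add(add(SSZ, mul(SZ, SSSZ)), Z)))))
  →14  S(S(S(S(add(S(add(SZ, mul(SZ, SSSZ))), Z)))))
  →15  S(S(S(S(S(add(add(SZ, mul(SZ, SSSZ)), Z))))))
  →16  S(S(S(S(S(add(S(add(Z, mul(SZ, SSSZ))), Z))))))
  →17  S(S(S(S(S(S(add(add(Z, mul(SZ, SSSZ)), Z)))))))
  →18  S(S(S(S(S(S(add(mul(SZ, SSSZ), Z)))))))
  →19  S(S(S(S(S(S(add(add(SSSZ, mul(Z, SSSZ)), Z)))))))
  →20  S(S(S(S(S(S(add(S(add(SSZ, mul(Z, SSSZ))), Z)))))))
  →21  S(S(S(S(S(S(S(add(add(SSZ, mul(Z, SSSZ)), Z))))))))
  →22  S(S(S(S(S(S(S(add(S(add(SZ, mul(Z, SSSZ))), Z))))))))
  →23  S(S(S(S(S(S(S(S(add(add(SZ, mul(Z, SSSZ)), Z)))))))))
  →24  S(S(S(S(S(S(S(S(add(S(add(Z, mul(Z, SSSZ))), Z)))))))))
  →25  S(S(S(S(S(S(S(S(S(add(add(Z, mul(Z, SSSZ)), Z))))))))))
  →26  S(S(S(S(S(S(S(S(S(add(mul(Z, SSSZ), Z))))))))))
  →27  S(S(S(S(S(S(S(S(S(add(Z, Z))))))))))
  →28  S^9(Z)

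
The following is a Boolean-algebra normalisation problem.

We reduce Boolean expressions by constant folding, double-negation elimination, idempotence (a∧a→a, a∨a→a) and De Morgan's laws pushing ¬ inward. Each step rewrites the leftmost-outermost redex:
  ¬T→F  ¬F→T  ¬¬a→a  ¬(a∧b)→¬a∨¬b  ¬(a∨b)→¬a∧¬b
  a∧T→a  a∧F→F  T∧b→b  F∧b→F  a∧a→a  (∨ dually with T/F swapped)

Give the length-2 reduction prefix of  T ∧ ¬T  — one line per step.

Answer: after 2 steps: F

Derivation:
  start: T ∧ ¬T
  step 1: ¬T
  step 2: F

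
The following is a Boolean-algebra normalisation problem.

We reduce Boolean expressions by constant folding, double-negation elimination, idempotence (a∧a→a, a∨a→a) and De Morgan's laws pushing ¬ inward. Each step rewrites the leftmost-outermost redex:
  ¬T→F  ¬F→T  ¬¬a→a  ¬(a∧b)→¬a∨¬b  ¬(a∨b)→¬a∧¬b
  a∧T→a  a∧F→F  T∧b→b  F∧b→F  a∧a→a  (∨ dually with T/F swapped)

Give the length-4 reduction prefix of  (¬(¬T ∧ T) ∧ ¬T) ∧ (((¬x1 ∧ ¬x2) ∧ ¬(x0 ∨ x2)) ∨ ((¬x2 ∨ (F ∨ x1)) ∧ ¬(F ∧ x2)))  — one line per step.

  start: (¬(¬T ∧ T) ∧ ¬T) ∧ (((¬x1 ∧ ¬x2) ∧ ¬(x0 ∨ x2)) ∨ ((¬x2 ∨ (F ∨ x1)) ∧ ¬(F ∧ x2)))
  step 1: ((¬¬T ∨ ¬T) ∧ ¬T) ∧ (((¬x1 ∧ ¬x2) ∧ ¬(x0 ∨ x2)) ∨ ((¬x2 ∨ (F ∨ x1)) ∧ ¬(F ∧ x2)))
  step 2: ((T ∨ ¬T) ∧ ¬T) ∧ (((¬x1 ∧ ¬x2) ∧ ¬(x0 ∨ x2)) ∨ ((¬x2 ∨ (F ∨ x1)) ∧ ¬(F ∧ x2)))
  step 3: (T ∧ ¬T) ∧ (((¬x1 ∧ ¬x2) ∧ ¬(x0 ∨ x2)) ∨ ((¬x2 ∨ (F ∨ x1)) ∧ ¬(F ∧ x2)))
  step 4: ¬T ∧ (((¬x1 ∧ ¬x2) ∧ ¬(x0 ∨ x2)) ∨ ((¬x2 ∨ (F ∨ x1)) ∧ ¬(F ∧ x2)))

Answer: after 4 steps: ¬T ∧ (((¬x1 ∧ ¬x2) ∧ ¬(x0 ∨ x2)) ∨ ((¬x2 ∨ (F ∨ x1)) ∧ ¬(F ∧ x2)))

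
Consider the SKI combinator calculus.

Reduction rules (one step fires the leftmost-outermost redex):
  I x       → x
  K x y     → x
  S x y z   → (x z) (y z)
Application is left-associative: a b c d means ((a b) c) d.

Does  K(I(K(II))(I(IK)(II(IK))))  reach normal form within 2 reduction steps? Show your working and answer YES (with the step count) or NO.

  start: K(I(K(II))(I(IK)(II(IK))))
  [1] K(K(II)(I(IK)(II(IK))))
  [2] K(II)

Answer: NO — after 2 steps the term is K(II), not yet normal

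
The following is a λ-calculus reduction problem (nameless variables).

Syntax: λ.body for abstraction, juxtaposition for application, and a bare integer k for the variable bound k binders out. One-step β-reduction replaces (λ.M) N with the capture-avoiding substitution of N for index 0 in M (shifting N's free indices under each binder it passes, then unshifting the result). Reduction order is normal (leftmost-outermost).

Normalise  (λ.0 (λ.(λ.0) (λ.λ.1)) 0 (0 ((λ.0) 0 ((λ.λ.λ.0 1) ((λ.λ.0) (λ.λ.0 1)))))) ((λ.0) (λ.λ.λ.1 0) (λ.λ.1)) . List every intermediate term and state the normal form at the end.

Answer: normal form = λ.λ.λ.0 1  (in 18 steps)

Working:
  start: (λ.0 (λ.(λ.0) (λ.λ.1)) 0 (0 ((λ.0) 0 ((λ.λ.λ.0 1) ((λ.λ.0) (λ.λ.0 1)))))) ((λ.0) (λ.λ.λ.1 0) (λ.λ.1))
  [1] (λ.0) (λ.λ.λ.1 0) (λ.λ.1) (λ.(λ.0) (λ.λ.1)) ((λ.0) (λ.λ.λ.1 0) (λ.λ.1)) ((λ.0) (λ.λ.λ.1 0) (λ.λ.1) ((λ.0) ((λ.0) (λ.λ.λ.1 0) (λ.λ.1)) ((λ.λ.λ.0 1) ((λ.λ.0) (λ.λ.0 1)))))
  [2] (λ.λ.λ.1 0) (λ.λ.1) (λ.(λ.0) (λ.λ.1)) ((λ.0) (λ.λ.λ.1 0) (λ.λ.1)) ((λ.0) (λ.λ.λ.1 0) (λ.λ.1) ((λ.0) ((λ.0) (λ.λ.λ.1 0) (λ.λ.1)) ((λ.λ.λ.0 1) ((λ.λ.0) (λ.λ.0 1)))))
  [3] (λ.λ.1 0) (λ.(λ.0) (λ.λ.1)) ((λ.0) (λ.λ.λ.1 0) (λ.λ.1)) ((λ.0) (λ.λ.λ.1 0) (λ.λ.1) ((λ.0) ((λ.0) (λ.λ.λ.1 0) (λ.λ.1)) ((λ.λ.λ.0 1) ((λ.λ.0) (λ.λ.0 1)))))
  [4] (λ.(λ.(λ.0) (λ.λ.1)) 0) ((λ.0) (λ.λ.λ.1 0) (λ.λ.1)) ((λ.0) (λ.λ.λ.1 0) (λ.λ.1) ((λ.0) ((λ.0) (λ.λ.λ.1 0) (λ.λ.1)) ((λ.λ.λ.0 1) ((λ.λ.0) (λ.λ.0 1)))))
  [5] (λ.(λ.0) (λ.λ.1)) ((λ.0) (λ.λ.λ.1 0) (λ.λ.1)) ((λ.0) (λ.λ.λ.1 0) (λ.λ.1) ((λ.0) ((λ.0) (λ.λ.λ.1 0) (λ.λ.1)) ((λ.λ.λ.0 1) ((λ.λ.0) (λ.λ.0 1)))))
  [6] (λ.0) (λ.λ.1) ((λ.0) (λ.λ.λ.1 0) (λ.λ.1) ((λ.0) ((λ.0) (λ.λ.λ.1 0) (λ.λ.1)) ((λ.λ.λ.0 1) ((λ.λ.0) (λ.λ.0 1)))))
  [7] (λ.λ.1) ((λ.0) (λ.λ.λ.1 0) (λ.λ.1) ((λ.0) ((λ.0) (λ.λ.λ.1 0) (λ.λ.1)) ((λ.λ.λ.0 1) ((λ.λ.0) (λ.λ.0 1)))))
  [8] λ.(λ.0) (λ.λ.λ.1 0) (λ.λ.1) ((λ.0) ((λ.0) (λ.λ.λ.1 0) (λ.λ.1)) ((λ.λ.λ.0 1) ((λ.λ.0) (λ.λ.0 1))))
  [9] λ.(λ.λ.λ.1 0) (λ.λ.1) ((λ.0) ((λ.0) (λ.λ.λ.1 0) (λ.λ.1)) ((λ.λ.λ.0 1) ((λ.λ.0) (λ.λ.0 1))))
  [10] λ.(λ.λ.1 0) ((λ.0) ((λ.0) (λ.λ.λ.1 0) (λ.λ.1)) ((λ.λ.λ.0 1) ((λ.λ.0) (λ.λ.0 1))))
  [11] λ.λ.(λ.0) ((λ.0) (λ.λ.λ.1 0) (λ.λ.1)) ((λ.λ.λ.0 1) ((λ.λ.0) (λ.λ.0 1))) 0
  [12] λ.λ.(λ.0) (λ.λ.λ.1 0) (λ.λ.1) ((λ.λ.λ.0 1) ((λ.λ.0) (λ.λ.0 1))) 0
  [13] λ.λ.(λ.λ.λ.1 0) (λ.λ.1) ((λ.λ.λ.0 1) ((λ.λ.0) (λ.λ.0 1))) 0
  [14] λ.λ.(λ.λ.1 0) ((λ.λ.λ.0 1) ((λ.λ.0) (λ.λ.0 1))) 0
  [15] λ.λ.(λ.(λ.λ.λ.0 1) ((λ.λ.0) (λ.λ.0 1)) 0) 0
  [16] λ.λ.(λ.λ.λ.0 1) ((λ.λ.0) (λ.λ.0 1)) 0
  [17] λ.λ.(λ.λ.0 1) 0
  [18] λ.λ.λ.0 1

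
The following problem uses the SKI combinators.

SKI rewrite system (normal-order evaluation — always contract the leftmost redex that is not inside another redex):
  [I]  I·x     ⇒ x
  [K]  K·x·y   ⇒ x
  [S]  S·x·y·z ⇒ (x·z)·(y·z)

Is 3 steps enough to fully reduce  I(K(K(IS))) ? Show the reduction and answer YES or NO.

  start: I(K(K(IS)))
  [1] K(K(IS))
  [2] K(KS)

Answer: YES — reaches normal form K(KS) in 2 ≤ 3 steps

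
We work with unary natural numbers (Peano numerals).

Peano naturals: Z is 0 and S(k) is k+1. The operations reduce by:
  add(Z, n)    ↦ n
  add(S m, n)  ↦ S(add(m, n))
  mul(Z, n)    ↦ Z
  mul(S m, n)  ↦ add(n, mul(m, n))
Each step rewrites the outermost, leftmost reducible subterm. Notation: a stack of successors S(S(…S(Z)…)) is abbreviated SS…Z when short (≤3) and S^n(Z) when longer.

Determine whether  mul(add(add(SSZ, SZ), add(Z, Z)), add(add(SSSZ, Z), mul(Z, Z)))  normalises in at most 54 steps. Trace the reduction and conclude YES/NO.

  start: mul(add(add(SSZ, SZ), add(Z, Z)), add(add(SSSZ, Z), mul(Z, Z)))
  step 1: mul(add(S(add(SZ, SZ)), add(Z, Z)), add(add(SSSZ, Z), mul(Z, Z)))
  step 2: mul(S(add(add(SZ, SZ), add(Z, Z))), add(add(SSSZ, Z), mul(Z, Z)))
  step 3: add(add(add(SSSZ, Z), mul(Z, Z)), mul(add(add(SZ, SZ), add(Z, Z)), add(add(SSSZ, Z), mul(Z, Z))))
  step 4: add(add(S(add(SSZ, Z)), mul(Z, Z)), mul(add(add(SZ, SZ), add(Z, Z)), add(add(SSSZ, Z), mul(Z, Z))))
  step 5: add(S(add(add(SSZ, Z), mul(Z, Z))), mul(add(add(SZ, SZ), add(Z, Z)), add(add(SSSZ, Z), mul(Z, Z))))
  step 6: S(add(add(add(SSZ, Z), mul(Z, Z)), mul(add(add(SZ, SZ), add(Z, Z)), add(add(SSSZ, Z), mul(Z, Z)))))
  step 7: S(add(add(S(add(SZ, Z)), mul(Z, Z)), mul(add(add(SZ, SZ), add(Z, Z)), add(add(SSSZ, Z), mul(Z, Z)))))
  step 8: S(add(S(add(add(SZ, Z), mul(Z, Z))), mul(add(add(SZ, SZ), add(Z, Z)), add(add(SSSZ, Z), mul(Z, Z)))))
  step 9: S(S(add(add(add(SZ, Z), mul(Z, Z)), mul(add(add(SZ, SZ), add(Z, Z)), add(add(SSSZ, Z), mul(Z, Z))))))
  step 10: S(S(add(add(S(add(Z, Z)), mul(Z, Z)), mul(add(add(SZ, SZ), add(Z, Z)), add(add(SSSZ, Z), mul(Z, Z))))))
  step 11: S(S(add(S(add(add(Z, Z), mul(Z, Z))), mul(add(add(SZ, SZ), add(Z, Z)), add(add(SSSZ, Z), mul(Z, Z))))))
  step 12: S(S(S(add(add(add(Z, Z), mul(Z, Z)), mul(add(add(SZ, SZ), add(Z, Z)), add(add(SSSZ, Z), mul(Z, Z)))))))
  step 13: S(S(S(add(add(Z, mul(Z, Z)), mul(add(add(SZ, SZ), add(Z, Z)), add(add(SSSZ, Z), mul(Z, Z)))))))
  step 14: S(S(S(add(mul(Z, Z), mul(add(add(SZ, SZ), add(Z, Z)), add(add(SSSZ, Z), mul(Z, Z)))))))
  step 15: S(S(S(add(Z, mul(add(add(SZ, SZ), add(Z, Z)), add(add(SSSZ, Z), mul(Z, Z)))))))
  step 16: S(S(S(mul(add(add(SZ, SZ), add(Z, Z)), add(add(SSSZ, Z), mul(Z, Z))))))
  step 17: S(S(S(mul(add(S(add(Z, SZ)), add(Z, Z)), add(add(SSSZ, Z), mul(Z, Z))))))
  step 18: S(S(S(mul(S(add(add(Z, SZ), add(Z, Z))), add(add(SSSZ, Z), mul(Z, Z))))))
  step 19: S(S(S(add(add(add(SSSZ, Z), mul(Z, Z)), mul(add(add(Z, SZ), add(Z, Z)), add(add(SSSZ, Z), mul(Z, Z)))))))
  step 20: S(S(S(add(add(S(add(SSZ, Z)), mul(Z, Z)), mul(add(add(Z, SZ), add(Z, Z)), add(add(SSSZ, Z), mul(Z, Z)))))))
  step 21: S(S(S(add(S(add(add(SSZ, Z), mul(Z, Z))), mul(add(add(Z, SZ), add(Z, Z)), add(add(SSSZ, Z), mul(Z, Z)))))))
  step 22: S(S(S(S(add(add(add(SSZ, Z), mul(Z, Z)), mul(add(add(Z, SZ), add(Z, Z)), add(add(SSSZ, Z), mul(Z, Z))))))))
  step 23: S(S(S(S(add(add(S(add(SZ, Z)), mul(Z, Z)), mul(add(add(Z, SZ), add(Z, Z)), add(add(SSSZ, Z), mul(Z, Z))))))))
  step 24: S(S(S(S(add(S(add(add(SZ, Z), mul(Z, Z))), mul(add(add(Z, SZ), add(Z, Z)), add(add(SSSZ, Z), mul(Z, Z))))))))
  step 25: S(S(S(S(S(add(add(add(SZ, Z), mul(Z, Z)), mul(add(add(Z, SZ), add(Z, Z)), add(add(SSSZ, Z), mul(Z, Z)))))))))
  step 26: S(S(S(S(S(add(add(S(add(Z, Z)), mul(Z, Z)), mul(add(add(Z, SZ), add(Z, Z)), add(add(SSSZ, Z), mul(Z, Z)))))))))
  step 27: S(S(S(S(S(add(S(add(add(Z, Z), mul(Z, Z))), mul(add(add(Z, SZ), add(Z, Z)), add(add(SSSZ, Z), mul(Z, Z)))))))))
  step 28: S(S(S(S(S(S(add(add(add(Z, Z), mul(Z, Z)), mul(add(add(Z, SZ), add(Z, Z)), add(add(SSSZ, Z), mul(Z, Z))))))))))
  step 29: S(S(S(S(S(S(add(add(Z, mul(Z, Z)), mul(add(add(Z, SZ), add(Z, Z)), add(add(SSSZ, Z), mul(Z, Z))))))))))
  step 30: S(S(S(S(S(S(add(mul(Z, Z), mul(add(add(Z, SZ), add(Z, Z)), add(add(SSSZ, Z), mul(Z, Z))))))))))
  step 31: S(S(S(S(S(S(add(Z, mul(add(add(Z, SZ), add(Z, Z)), add(add(SSSZ, Z), mul(Z, Z))))))))))
  step 32: S(S(S(S(S(S(mul(add(add(Z, SZ), add(Z, Z)), add(add(SSSZ, Z), mul(Z, Z)))))))))
  step 33: S(S(S(S(S(S(mul(add(SZ, add(Z, Z)), add(add(SSSZ, Z), mul(Z, Z)))))))))
  step 34: S(S(S(S(S(S(mul(S(add(Z, add(Z, Z))), add(add(SSSZ, Z), mul(Z, Z)))))))))
  step 35: S(S(S(S(S(S(add(add(add(SSSZ, Z), mul(Z, Z)), mul(add(Z, add(Z, Z)), add(add(SSSZ, Z), mul(Z, Z))))))))))
  step 36: S(S(S(S(S(S(add(add(S(add(SSZ, Z)), mul(Z, Z)), mul(add(Z, add(Z, Z)), add(add(SSSZ, Z), mul(Z, Z))))))))))
  step 37: S(S(S(S(S(S(add(S(add(add(SSZ, Z), mul(Z, Z))), mul(add(Z, add(Z, Z)), add(add(SSSZ, Z), mul(Z, Z))))))))))
  step 38: S(S(S(S(S(S(S(add(add(add(SSZ, Z), mul(Z, Z)), mul(add(Z, add(Z, Z)), add(add(SSSZ, Z), mul(Z, Z)))))))))))
  step 39: S(S(S(S(S(S(S(add(add(S(add(SZ, Z)), mul(Z, Z)), mul(add(Z, add(Z, Z)), add(add(SSSZ, Z), mul(Z, Z)))))))))))
  step 40: S(S(S(S(S(S(S(add(S(add(add(SZ, Z), mul(Z, Z))), mul(add(Z, add(Z, Z)), add(add(SSSZ, Z), mul(Z, Z)))))))))))
  step 41: S(S(S(S(S(S(S(S(add(add(add(SZ, Z), mul(Z, Z)), mul(add(Z, add(Z, Z)), add(add(SSSZ, Z), mul(Z, Z))))))))))))
  step 42: S(S(S(S(S(S(S(S(add(add(S(add(Z, Z)), mul(Z, Z)), mul(add(Z, add(Z, Z)), add(add(SSSZ, Z), mul(Z, Z))))))))))))
  step 43: S(S(S(S(S(S(S(S(add(S(add(add(Z, Z), mul(Z, Z))), mul(add(Z, add(Z, Z)), add(add(SSSZ, Z), mul(Z, Z))))))))))))
  step 44: S(S(S(S(S(S(S(S(S(add(add(add(Z, Z), mul(Z, Z)), mul(add(Z, add(Z, Z)), add(add(SSSZ, Z), mul(Z, Z)))))))))))))
  step 45: S(S(S(S(S(S(S(S(S(add(add(Z, mul(Z, Z)), mul(add(Z, add(Z, Z)), add(add(SSSZ, Z), mul(Z, Z)))))))))))))
  step 46: S(S(S(S(S(S(S(S(S(add(mul(Z, Z), mul(add(Z, add(Z, Z)), add(add(SSSZ, Z), mul(Z, Z)))))))))))))
  step 47: S(S(S(S(S(S(S(S(S(add(Z, mul(add(Z, add(Z, Z)), add(add(SSSZ, Z), mul(Z, Z)))))))))))))
  step 48: S(S(S(S(S(S(S(S(S(mul(add(Z, add(Z, Z)), add(add(SSSZ, Z), mul(Z, Z))))))))))))
  step 49: S(S(S(S(S(S(S(S(S(mul(add(Z, Z), add(add(SSSZ, Z), mul(Z, Z))))))))))))
  step 50: S(S(S(S(S(S(S(S(S(mul(Z, add(add(SSSZ, Z), mul(Z, Z))))))))))))
  step 51: S^9(Z)

Answer: YES — reaches normal form S^9(Z) in 51 ≤ 54 steps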